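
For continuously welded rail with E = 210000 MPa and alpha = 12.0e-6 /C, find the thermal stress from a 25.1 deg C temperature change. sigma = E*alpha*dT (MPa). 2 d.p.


sigma = E * alpha * dT
sigma = 210000 * 12.0e-6 * 25.1
sigma = 2.52 * 25.1
sigma = 63.25 MPa

63.25


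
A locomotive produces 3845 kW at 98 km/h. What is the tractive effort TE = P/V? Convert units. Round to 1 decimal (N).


Convert: P = 3845 kW = 3845000 W
V = 98 / 3.6 = 27.2222 m/s
TE = 3845000 / 27.2222
TE = 141244.9 N

141244.9


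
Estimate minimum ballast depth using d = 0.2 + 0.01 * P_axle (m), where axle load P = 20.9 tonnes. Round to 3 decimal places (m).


d = 0.2 + 0.01 * 20.9
d = 0.2 + 0.209
d = 0.409 m

0.409


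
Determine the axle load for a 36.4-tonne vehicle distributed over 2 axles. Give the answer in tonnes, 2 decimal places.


Load per axle = total weight / number of axles
Load = 36.4 / 2
Load = 18.20 tonnes

18.20


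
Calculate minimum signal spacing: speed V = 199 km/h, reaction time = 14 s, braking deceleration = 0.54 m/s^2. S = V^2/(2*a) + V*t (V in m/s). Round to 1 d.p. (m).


V = 199 / 3.6 = 55.2778 m/s
Braking distance = 55.2778^2 / (2*0.54) = 2829.2896 m
Sighting distance = 55.2778 * 14 = 773.8889 m
S = 2829.2896 + 773.8889 = 3603.2 m

3603.2


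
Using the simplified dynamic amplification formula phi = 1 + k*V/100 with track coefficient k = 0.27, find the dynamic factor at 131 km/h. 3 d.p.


phi = 1 + k * V / 100
phi = 1 + 0.27 * 131 / 100
phi = 1 + 0.3537
phi = 1.354

1.354


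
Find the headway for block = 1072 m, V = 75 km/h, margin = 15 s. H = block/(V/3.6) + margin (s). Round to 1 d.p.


V = 75 / 3.6 = 20.8333 m/s
Block traversal time = 1072 / 20.8333 = 51.456 s
Headway = 51.456 + 15
Headway = 66.5 s

66.5


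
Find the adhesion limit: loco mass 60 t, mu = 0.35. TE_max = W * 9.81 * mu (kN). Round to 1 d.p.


TE_max = W * g * mu
TE_max = 60 * 9.81 * 0.35
TE_max = 588.6 * 0.35
TE_max = 206.0 kN

206.0


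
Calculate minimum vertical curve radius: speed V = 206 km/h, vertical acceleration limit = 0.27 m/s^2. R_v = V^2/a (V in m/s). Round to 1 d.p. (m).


Convert speed: V = 206 / 3.6 = 57.2222 m/s
V^2 = 3274.3827 m^2/s^2
R_v = 3274.3827 / 0.27
R_v = 12127.3 m

12127.3


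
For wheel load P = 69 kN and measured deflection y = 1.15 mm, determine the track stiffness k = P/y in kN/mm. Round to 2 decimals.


Track stiffness k = P / y
k = 69 / 1.15
k = 60.00 kN/mm

60.00


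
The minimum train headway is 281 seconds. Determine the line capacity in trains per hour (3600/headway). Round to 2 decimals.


Capacity = 3600 / headway
Capacity = 3600 / 281
Capacity = 12.81 trains/hour

12.81


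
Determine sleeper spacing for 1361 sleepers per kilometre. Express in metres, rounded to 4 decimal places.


Spacing = 1000 m / number of sleepers
Spacing = 1000 / 1361
Spacing = 0.7348 m

0.7348


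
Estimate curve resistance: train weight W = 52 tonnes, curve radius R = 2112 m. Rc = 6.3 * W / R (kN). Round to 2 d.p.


Rc = 6.3 * W / R
Rc = 6.3 * 52 / 2112
Rc = 327.6 / 2112
Rc = 0.16 kN

0.16


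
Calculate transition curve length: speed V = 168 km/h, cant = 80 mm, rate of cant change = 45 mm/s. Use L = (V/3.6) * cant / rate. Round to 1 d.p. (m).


Convert speed: V = 168 / 3.6 = 46.6667 m/s
L = 46.6667 * 80 / 45
L = 3733.3333 / 45
L = 83.0 m

83.0


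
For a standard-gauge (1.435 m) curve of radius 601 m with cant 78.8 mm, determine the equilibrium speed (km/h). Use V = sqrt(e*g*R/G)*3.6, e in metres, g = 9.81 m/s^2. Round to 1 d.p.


Convert cant: e = 78.8 mm = 0.0788 m
V_ms = sqrt(0.0788 * 9.81 * 601 / 1.435)
V_ms = sqrt(323.755978) = 17.9932 m/s
V = 17.9932 * 3.6 = 64.8 km/h

64.8


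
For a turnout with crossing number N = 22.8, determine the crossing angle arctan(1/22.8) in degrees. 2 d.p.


1/N = 1/22.8 = 0.04386
angle = arctan(0.04386) = 0.043832 rad
angle = 0.043832 * 180/pi = 2.51 degrees

2.51


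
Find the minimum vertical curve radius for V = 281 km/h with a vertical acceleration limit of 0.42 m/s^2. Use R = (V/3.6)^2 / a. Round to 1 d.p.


Convert speed: V = 281 / 3.6 = 78.0556 m/s
V^2 = 6092.6698 m^2/s^2
R_v = 6092.6698 / 0.42
R_v = 14506.4 m

14506.4


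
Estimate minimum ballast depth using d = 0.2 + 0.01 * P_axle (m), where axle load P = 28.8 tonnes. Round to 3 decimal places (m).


d = 0.2 + 0.01 * 28.8
d = 0.2 + 0.288
d = 0.488 m

0.488


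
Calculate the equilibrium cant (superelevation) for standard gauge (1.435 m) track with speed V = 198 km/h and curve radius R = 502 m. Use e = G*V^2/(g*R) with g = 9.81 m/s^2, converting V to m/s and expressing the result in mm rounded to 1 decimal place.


Convert speed: V = 198 / 3.6 = 55.0 m/s
Apply formula: e = 1.435 * 55.0^2 / (9.81 * 502)
e = 1.435 * 3025.0 / 4924.62
e = 0.881464 m = 881.5 mm

881.5


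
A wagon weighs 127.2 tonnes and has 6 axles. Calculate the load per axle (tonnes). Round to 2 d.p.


Load per axle = total weight / number of axles
Load = 127.2 / 6
Load = 21.20 tonnes

21.20


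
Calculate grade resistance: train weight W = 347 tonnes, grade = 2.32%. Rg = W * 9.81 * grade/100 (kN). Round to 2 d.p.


Rg = W * 9.81 * grade / 100
Rg = 347 * 9.81 * 2.32 / 100
Rg = 3404.07 * 0.0232
Rg = 78.97 kN

78.97


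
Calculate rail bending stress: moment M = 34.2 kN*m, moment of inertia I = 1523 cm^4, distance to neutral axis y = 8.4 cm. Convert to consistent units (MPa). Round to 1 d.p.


Convert units:
M = 34.2 kN*m = 34200000 N*mm
y = 8.4 cm = 84 mm
I = 1523 cm^4 = 15230000 mm^4
sigma = 34200000 * 84 / 15230000
sigma = 188.6 MPa

188.6


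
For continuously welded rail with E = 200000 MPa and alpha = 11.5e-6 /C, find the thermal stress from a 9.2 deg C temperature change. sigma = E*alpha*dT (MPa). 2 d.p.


sigma = E * alpha * dT
sigma = 200000 * 11.5e-6 * 9.2
sigma = 2.3 * 9.2
sigma = 21.16 MPa

21.16


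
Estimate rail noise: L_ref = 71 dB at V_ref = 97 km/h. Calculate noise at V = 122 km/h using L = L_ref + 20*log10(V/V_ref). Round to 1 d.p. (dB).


V/V_ref = 122 / 97 = 1.257732
log10(1.257732) = 0.099588
20 * 0.099588 = 1.9918
L = 71 + 1.9918 = 73.0 dB

73.0


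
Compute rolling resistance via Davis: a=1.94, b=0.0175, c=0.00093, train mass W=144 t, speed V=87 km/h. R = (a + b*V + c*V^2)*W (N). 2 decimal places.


b*V = 0.0175 * 87 = 1.5225
c*V^2 = 0.00093 * 7569 = 7.03917
R_per_t = 1.94 + 1.5225 + 7.03917 = 10.50167 N/t
R_total = 10.50167 * 144 = 1512.24 N

1512.24


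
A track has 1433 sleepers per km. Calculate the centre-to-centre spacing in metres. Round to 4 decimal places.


Spacing = 1000 m / number of sleepers
Spacing = 1000 / 1433
Spacing = 0.6978 m

0.6978


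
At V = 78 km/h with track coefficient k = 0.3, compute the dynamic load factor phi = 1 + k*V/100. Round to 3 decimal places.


phi = 1 + k * V / 100
phi = 1 + 0.3 * 78 / 100
phi = 1 + 0.234
phi = 1.234

1.234


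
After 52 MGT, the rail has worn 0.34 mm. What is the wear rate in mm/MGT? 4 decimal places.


Wear rate = total wear / cumulative tonnage
Rate = 0.34 / 52
Rate = 0.0065 mm/MGT

0.0065


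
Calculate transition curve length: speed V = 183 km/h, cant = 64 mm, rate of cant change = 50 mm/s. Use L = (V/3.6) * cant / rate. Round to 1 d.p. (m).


Convert speed: V = 183 / 3.6 = 50.8333 m/s
L = 50.8333 * 64 / 50
L = 3253.3333 / 50
L = 65.1 m

65.1


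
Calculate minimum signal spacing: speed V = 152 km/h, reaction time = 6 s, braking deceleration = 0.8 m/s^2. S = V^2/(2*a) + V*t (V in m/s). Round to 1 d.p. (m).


V = 152 / 3.6 = 42.2222 m/s
Braking distance = 42.2222^2 / (2*0.8) = 1114.1975 m
Sighting distance = 42.2222 * 6 = 253.3333 m
S = 1114.1975 + 253.3333 = 1367.5 m

1367.5


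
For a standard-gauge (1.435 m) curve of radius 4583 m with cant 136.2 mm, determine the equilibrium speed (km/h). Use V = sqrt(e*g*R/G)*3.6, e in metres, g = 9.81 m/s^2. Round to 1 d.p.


Convert cant: e = 136.2 mm = 0.1362 m
V_ms = sqrt(0.1362 * 9.81 * 4583 / 1.435)
V_ms = sqrt(4267.210541) = 65.3239 m/s
V = 65.3239 * 3.6 = 235.2 km/h

235.2


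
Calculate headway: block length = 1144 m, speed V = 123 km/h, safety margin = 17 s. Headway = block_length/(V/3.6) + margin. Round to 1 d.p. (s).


V = 123 / 3.6 = 34.1667 m/s
Block traversal time = 1144 / 34.1667 = 33.4829 s
Headway = 33.4829 + 17
Headway = 50.5 s

50.5


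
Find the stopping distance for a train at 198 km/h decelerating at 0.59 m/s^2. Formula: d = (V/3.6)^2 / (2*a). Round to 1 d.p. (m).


Convert speed: V = 198 / 3.6 = 55.0 m/s
V^2 = 3025.0
d = 3025.0 / (2 * 0.59)
d = 3025.0 / 1.18
d = 2563.6 m

2563.6


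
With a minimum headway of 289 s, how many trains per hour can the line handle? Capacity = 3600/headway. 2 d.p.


Capacity = 3600 / headway
Capacity = 3600 / 289
Capacity = 12.46 trains/hour

12.46


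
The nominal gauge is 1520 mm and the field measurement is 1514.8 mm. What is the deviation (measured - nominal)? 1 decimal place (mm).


Deviation = measured - nominal
Deviation = 1514.8 - 1520
Deviation = -5.2 mm

-5.2


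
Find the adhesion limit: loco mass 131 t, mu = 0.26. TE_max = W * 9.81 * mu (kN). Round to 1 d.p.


TE_max = W * g * mu
TE_max = 131 * 9.81 * 0.26
TE_max = 1285.11 * 0.26
TE_max = 334.1 kN

334.1


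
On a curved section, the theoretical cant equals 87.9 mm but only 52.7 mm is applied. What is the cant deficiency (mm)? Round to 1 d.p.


Cant deficiency = equilibrium cant - actual cant
CD = 87.9 - 52.7
CD = 35.2 mm

35.2


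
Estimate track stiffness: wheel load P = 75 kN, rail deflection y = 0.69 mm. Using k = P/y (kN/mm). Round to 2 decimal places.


Track stiffness k = P / y
k = 75 / 0.69
k = 108.70 kN/mm

108.70


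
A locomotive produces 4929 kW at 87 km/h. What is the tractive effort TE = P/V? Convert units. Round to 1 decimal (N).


Convert: P = 4929 kW = 4929000 W
V = 87 / 3.6 = 24.1667 m/s
TE = 4929000 / 24.1667
TE = 203958.6 N

203958.6


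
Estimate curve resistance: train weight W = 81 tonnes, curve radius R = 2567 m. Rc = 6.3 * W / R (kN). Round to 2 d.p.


Rc = 6.3 * W / R
Rc = 6.3 * 81 / 2567
Rc = 510.3 / 2567
Rc = 0.20 kN

0.20


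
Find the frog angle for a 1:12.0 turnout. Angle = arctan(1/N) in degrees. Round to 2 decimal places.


1/N = 1/12.0 = 0.083333
angle = arctan(0.083333) = 0.083141 rad
angle = 0.083141 * 180/pi = 4.76 degrees

4.76


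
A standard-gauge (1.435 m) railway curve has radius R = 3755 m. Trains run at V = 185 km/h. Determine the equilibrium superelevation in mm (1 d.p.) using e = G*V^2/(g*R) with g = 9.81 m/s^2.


Convert speed: V = 185 / 3.6 = 51.3889 m/s
Apply formula: e = 1.435 * 51.3889^2 / (9.81 * 3755)
e = 1.435 * 2640.8179 / 36836.55
e = 0.102875 m = 102.9 mm

102.9


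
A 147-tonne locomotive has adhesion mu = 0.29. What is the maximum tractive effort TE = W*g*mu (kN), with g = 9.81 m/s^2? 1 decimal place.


TE_max = W * g * mu
TE_max = 147 * 9.81 * 0.29
TE_max = 1442.07 * 0.29
TE_max = 418.2 kN

418.2


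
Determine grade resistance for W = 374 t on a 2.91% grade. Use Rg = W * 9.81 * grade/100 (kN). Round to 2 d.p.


Rg = W * 9.81 * grade / 100
Rg = 374 * 9.81 * 2.91 / 100
Rg = 3668.94 * 0.0291
Rg = 106.77 kN

106.77


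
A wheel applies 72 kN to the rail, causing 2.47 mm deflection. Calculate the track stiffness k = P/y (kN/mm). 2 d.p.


Track stiffness k = P / y
k = 72 / 2.47
k = 29.15 kN/mm

29.15


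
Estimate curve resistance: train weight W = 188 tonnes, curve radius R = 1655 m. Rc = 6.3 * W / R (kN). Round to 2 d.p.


Rc = 6.3 * W / R
Rc = 6.3 * 188 / 1655
Rc = 1184.4 / 1655
Rc = 0.72 kN

0.72


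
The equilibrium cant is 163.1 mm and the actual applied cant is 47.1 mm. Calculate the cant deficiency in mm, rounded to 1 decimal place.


Cant deficiency = equilibrium cant - actual cant
CD = 163.1 - 47.1
CD = 116.0 mm

116.0


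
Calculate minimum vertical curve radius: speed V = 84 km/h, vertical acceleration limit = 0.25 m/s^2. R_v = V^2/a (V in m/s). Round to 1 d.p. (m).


Convert speed: V = 84 / 3.6 = 23.3333 m/s
V^2 = 544.4444 m^2/s^2
R_v = 544.4444 / 0.25
R_v = 2177.8 m

2177.8


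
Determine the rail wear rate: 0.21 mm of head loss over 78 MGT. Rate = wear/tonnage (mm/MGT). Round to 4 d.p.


Wear rate = total wear / cumulative tonnage
Rate = 0.21 / 78
Rate = 0.0027 mm/MGT

0.0027


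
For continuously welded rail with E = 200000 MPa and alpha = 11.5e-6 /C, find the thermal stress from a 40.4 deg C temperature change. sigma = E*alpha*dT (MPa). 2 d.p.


sigma = E * alpha * dT
sigma = 200000 * 11.5e-6 * 40.4
sigma = 2.3 * 40.4
sigma = 92.92 MPa

92.92


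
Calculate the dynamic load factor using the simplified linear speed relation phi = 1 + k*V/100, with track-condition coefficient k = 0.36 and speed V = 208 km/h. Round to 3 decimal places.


phi = 1 + k * V / 100
phi = 1 + 0.36 * 208 / 100
phi = 1 + 0.7488
phi = 1.749

1.749


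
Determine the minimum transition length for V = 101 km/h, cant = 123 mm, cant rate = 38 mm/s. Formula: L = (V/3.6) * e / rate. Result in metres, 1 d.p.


Convert speed: V = 101 / 3.6 = 28.0556 m/s
L = 28.0556 * 123 / 38
L = 3450.8333 / 38
L = 90.8 m

90.8


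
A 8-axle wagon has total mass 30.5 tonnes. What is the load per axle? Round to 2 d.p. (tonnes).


Load per axle = total weight / number of axles
Load = 30.5 / 8
Load = 3.81 tonnes

3.81


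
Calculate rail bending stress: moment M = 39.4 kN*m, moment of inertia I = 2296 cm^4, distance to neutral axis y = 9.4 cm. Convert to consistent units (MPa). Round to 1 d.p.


Convert units:
M = 39.4 kN*m = 39400000 N*mm
y = 9.4 cm = 94 mm
I = 2296 cm^4 = 22960000 mm^4
sigma = 39400000 * 94 / 22960000
sigma = 161.3 MPa

161.3


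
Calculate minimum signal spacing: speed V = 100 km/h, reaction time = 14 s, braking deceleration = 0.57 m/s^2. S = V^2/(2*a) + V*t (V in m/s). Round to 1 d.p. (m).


V = 100 / 3.6 = 27.7778 m/s
Braking distance = 27.7778^2 / (2*0.57) = 676.8464 m
Sighting distance = 27.7778 * 14 = 388.8889 m
S = 676.8464 + 388.8889 = 1065.7 m

1065.7


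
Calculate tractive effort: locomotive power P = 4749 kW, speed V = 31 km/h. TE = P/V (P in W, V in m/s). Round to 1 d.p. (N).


Convert: P = 4749 kW = 4749000 W
V = 31 / 3.6 = 8.6111 m/s
TE = 4749000 / 8.6111
TE = 551496.8 N

551496.8


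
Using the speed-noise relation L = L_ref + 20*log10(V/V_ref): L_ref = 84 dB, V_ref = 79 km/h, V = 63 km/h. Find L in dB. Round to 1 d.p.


V/V_ref = 63 / 79 = 0.797468
log10(0.797468) = -0.098287
20 * -0.098287 = -1.9657
L = 84 + -1.9657 = 82.0 dB

82.0


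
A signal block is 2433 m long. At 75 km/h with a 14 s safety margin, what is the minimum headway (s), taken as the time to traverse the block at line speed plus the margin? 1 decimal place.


V = 75 / 3.6 = 20.8333 m/s
Block traversal time = 2433 / 20.8333 = 116.784 s
Headway = 116.784 + 14
Headway = 130.8 s

130.8


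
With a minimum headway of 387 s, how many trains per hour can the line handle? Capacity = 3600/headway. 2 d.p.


Capacity = 3600 / headway
Capacity = 3600 / 387
Capacity = 9.30 trains/hour

9.30


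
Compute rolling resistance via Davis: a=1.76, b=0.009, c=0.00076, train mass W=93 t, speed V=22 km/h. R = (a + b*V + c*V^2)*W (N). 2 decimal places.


b*V = 0.009 * 22 = 0.198
c*V^2 = 0.00076 * 484 = 0.36784
R_per_t = 1.76 + 0.198 + 0.36784 = 2.32584 N/t
R_total = 2.32584 * 93 = 216.30 N

216.30


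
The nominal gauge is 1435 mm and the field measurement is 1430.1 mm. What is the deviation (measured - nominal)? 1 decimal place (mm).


Deviation = measured - nominal
Deviation = 1430.1 - 1435
Deviation = -4.9 mm

-4.9


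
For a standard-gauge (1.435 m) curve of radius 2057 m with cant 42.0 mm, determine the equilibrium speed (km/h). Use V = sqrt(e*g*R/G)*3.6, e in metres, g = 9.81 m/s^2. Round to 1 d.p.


Convert cant: e = 42.0 mm = 0.0420 m
V_ms = sqrt(0.0420 * 9.81 * 2057 / 1.435)
V_ms = sqrt(590.609854) = 24.3025 m/s
V = 24.3025 * 3.6 = 87.5 km/h

87.5


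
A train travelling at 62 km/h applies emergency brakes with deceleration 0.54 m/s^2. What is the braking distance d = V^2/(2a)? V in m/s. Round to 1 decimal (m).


Convert speed: V = 62 / 3.6 = 17.2222 m/s
V^2 = 296.6049
d = 296.6049 / (2 * 0.54)
d = 296.6049 / 1.08
d = 274.6 m

274.6


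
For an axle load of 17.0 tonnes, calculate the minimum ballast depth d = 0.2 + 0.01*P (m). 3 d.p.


d = 0.2 + 0.01 * 17.0
d = 0.2 + 0.17
d = 0.370 m

0.370


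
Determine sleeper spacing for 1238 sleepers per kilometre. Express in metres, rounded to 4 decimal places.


Spacing = 1000 m / number of sleepers
Spacing = 1000 / 1238
Spacing = 0.8078 m

0.8078


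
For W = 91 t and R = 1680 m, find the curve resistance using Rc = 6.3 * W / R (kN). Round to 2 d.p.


Rc = 6.3 * W / R
Rc = 6.3 * 91 / 1680
Rc = 573.3 / 1680
Rc = 0.34 kN

0.34


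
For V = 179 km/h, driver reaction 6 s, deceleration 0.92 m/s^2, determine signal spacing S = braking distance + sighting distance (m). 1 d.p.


V = 179 / 3.6 = 49.7222 m/s
Braking distance = 49.7222^2 / (2*0.92) = 1343.641 m
Sighting distance = 49.7222 * 6 = 298.3333 m
S = 1343.641 + 298.3333 = 1642.0 m

1642.0


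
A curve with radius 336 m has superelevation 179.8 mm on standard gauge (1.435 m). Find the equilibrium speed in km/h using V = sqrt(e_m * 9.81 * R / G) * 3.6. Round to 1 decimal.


Convert cant: e = 179.8 mm = 0.1798 m
V_ms = sqrt(0.1798 * 9.81 * 336 / 1.435)
V_ms = sqrt(412.996215) = 20.3223 m/s
V = 20.3223 * 3.6 = 73.2 km/h

73.2


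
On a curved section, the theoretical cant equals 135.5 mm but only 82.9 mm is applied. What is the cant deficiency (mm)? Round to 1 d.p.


Cant deficiency = equilibrium cant - actual cant
CD = 135.5 - 82.9
CD = 52.6 mm

52.6


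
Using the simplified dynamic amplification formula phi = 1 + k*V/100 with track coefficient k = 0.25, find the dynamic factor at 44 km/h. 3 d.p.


phi = 1 + k * V / 100
phi = 1 + 0.25 * 44 / 100
phi = 1 + 0.11
phi = 1.110

1.110


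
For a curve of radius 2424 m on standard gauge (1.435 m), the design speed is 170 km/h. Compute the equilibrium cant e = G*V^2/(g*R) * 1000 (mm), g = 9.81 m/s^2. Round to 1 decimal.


Convert speed: V = 170 / 3.6 = 47.2222 m/s
Apply formula: e = 1.435 * 47.2222^2 / (9.81 * 2424)
e = 1.435 * 2229.9383 / 23779.44
e = 0.134568 m = 134.6 mm

134.6


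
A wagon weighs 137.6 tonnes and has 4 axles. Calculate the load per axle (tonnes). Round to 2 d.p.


Load per axle = total weight / number of axles
Load = 137.6 / 4
Load = 34.40 tonnes

34.40


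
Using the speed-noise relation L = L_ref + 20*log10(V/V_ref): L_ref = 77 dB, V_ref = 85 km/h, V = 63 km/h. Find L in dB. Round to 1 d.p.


V/V_ref = 63 / 85 = 0.741176
log10(0.741176) = -0.130078
20 * -0.130078 = -2.6016
L = 77 + -2.6016 = 74.4 dB

74.4


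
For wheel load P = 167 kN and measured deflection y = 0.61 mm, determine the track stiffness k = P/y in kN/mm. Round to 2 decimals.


Track stiffness k = P / y
k = 167 / 0.61
k = 273.77 kN/mm

273.77


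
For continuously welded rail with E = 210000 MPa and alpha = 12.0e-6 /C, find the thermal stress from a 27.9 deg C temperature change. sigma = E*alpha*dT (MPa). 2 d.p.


sigma = E * alpha * dT
sigma = 210000 * 12.0e-6 * 27.9
sigma = 2.52 * 27.9
sigma = 70.31 MPa

70.31


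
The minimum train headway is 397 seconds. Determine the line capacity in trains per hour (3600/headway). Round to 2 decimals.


Capacity = 3600 / headway
Capacity = 3600 / 397
Capacity = 9.07 trains/hour

9.07


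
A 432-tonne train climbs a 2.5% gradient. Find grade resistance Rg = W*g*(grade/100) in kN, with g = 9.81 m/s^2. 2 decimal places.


Rg = W * 9.81 * grade / 100
Rg = 432 * 9.81 * 2.5 / 100
Rg = 4237.92 * 0.025
Rg = 105.95 kN

105.95


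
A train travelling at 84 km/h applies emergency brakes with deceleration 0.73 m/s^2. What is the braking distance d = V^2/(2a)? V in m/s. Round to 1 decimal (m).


Convert speed: V = 84 / 3.6 = 23.3333 m/s
V^2 = 544.4444
d = 544.4444 / (2 * 0.73)
d = 544.4444 / 1.46
d = 372.9 m

372.9


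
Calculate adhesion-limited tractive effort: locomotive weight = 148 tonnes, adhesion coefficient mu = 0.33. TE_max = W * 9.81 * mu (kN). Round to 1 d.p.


TE_max = W * g * mu
TE_max = 148 * 9.81 * 0.33
TE_max = 1451.88 * 0.33
TE_max = 479.1 kN

479.1


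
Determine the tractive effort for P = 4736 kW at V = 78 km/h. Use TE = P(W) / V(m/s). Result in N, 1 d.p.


Convert: P = 4736 kW = 4736000 W
V = 78 / 3.6 = 21.6667 m/s
TE = 4736000 / 21.6667
TE = 218584.6 N

218584.6


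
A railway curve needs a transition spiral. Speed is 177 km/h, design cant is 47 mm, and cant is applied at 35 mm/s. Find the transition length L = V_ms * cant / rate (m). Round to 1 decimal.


Convert speed: V = 177 / 3.6 = 49.1667 m/s
L = 49.1667 * 47 / 35
L = 2310.8333 / 35
L = 66.0 m

66.0


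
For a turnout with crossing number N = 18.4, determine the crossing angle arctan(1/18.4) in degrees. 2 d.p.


1/N = 1/18.4 = 0.054348
angle = arctan(0.054348) = 0.054294 rad
angle = 0.054294 * 180/pi = 3.11 degrees

3.11


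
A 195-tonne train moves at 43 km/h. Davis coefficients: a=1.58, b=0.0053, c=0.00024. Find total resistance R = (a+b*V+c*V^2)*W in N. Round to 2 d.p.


b*V = 0.0053 * 43 = 0.2279
c*V^2 = 0.00024 * 1849 = 0.44376
R_per_t = 1.58 + 0.2279 + 0.44376 = 2.25166 N/t
R_total = 2.25166 * 195 = 439.07 N

439.07


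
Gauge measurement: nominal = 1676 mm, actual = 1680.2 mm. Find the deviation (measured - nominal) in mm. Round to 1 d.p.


Deviation = measured - nominal
Deviation = 1680.2 - 1676
Deviation = 4.2 mm

4.2


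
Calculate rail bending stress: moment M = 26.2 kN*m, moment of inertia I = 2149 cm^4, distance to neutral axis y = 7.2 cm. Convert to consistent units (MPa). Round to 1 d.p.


Convert units:
M = 26.2 kN*m = 26200000 N*mm
y = 7.2 cm = 72 mm
I = 2149 cm^4 = 21490000 mm^4
sigma = 26200000 * 72 / 21490000
sigma = 87.8 MPa

87.8


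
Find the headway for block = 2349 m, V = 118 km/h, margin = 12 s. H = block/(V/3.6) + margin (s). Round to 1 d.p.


V = 118 / 3.6 = 32.7778 m/s
Block traversal time = 2349 / 32.7778 = 71.6644 s
Headway = 71.6644 + 12
Headway = 83.7 s

83.7


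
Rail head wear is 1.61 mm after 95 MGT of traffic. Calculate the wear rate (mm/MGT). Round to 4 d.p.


Wear rate = total wear / cumulative tonnage
Rate = 1.61 / 95
Rate = 0.0169 mm/MGT

0.0169


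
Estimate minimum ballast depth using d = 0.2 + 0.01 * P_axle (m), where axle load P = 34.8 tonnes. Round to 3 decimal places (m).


d = 0.2 + 0.01 * 34.8
d = 0.2 + 0.348
d = 0.548 m

0.548


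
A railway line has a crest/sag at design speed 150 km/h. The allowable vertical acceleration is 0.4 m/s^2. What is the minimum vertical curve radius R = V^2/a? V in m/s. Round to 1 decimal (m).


Convert speed: V = 150 / 3.6 = 41.6667 m/s
V^2 = 1736.1111 m^2/s^2
R_v = 1736.1111 / 0.4
R_v = 4340.3 m

4340.3


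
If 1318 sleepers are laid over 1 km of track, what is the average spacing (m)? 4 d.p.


Spacing = 1000 m / number of sleepers
Spacing = 1000 / 1318
Spacing = 0.7587 m

0.7587


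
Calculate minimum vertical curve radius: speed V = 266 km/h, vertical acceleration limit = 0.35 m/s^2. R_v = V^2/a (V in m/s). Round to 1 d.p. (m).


Convert speed: V = 266 / 3.6 = 73.8889 m/s
V^2 = 5459.5679 m^2/s^2
R_v = 5459.5679 / 0.35
R_v = 15598.8 m

15598.8


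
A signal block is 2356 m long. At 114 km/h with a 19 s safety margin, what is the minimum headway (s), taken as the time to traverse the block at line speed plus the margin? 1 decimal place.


V = 114 / 3.6 = 31.6667 m/s
Block traversal time = 2356 / 31.6667 = 74.4 s
Headway = 74.4 + 19
Headway = 93.4 s

93.4


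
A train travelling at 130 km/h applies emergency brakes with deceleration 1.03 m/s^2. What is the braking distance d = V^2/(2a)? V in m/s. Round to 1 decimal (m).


Convert speed: V = 130 / 3.6 = 36.1111 m/s
V^2 = 1304.0123
d = 1304.0123 / (2 * 1.03)
d = 1304.0123 / 2.06
d = 633.0 m

633.0


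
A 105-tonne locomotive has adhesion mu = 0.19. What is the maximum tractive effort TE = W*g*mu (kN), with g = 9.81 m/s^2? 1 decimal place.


TE_max = W * g * mu
TE_max = 105 * 9.81 * 0.19
TE_max = 1030.05 * 0.19
TE_max = 195.7 kN

195.7


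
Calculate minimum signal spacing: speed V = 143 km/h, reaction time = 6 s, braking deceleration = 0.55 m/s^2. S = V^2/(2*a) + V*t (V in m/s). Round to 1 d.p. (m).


V = 143 / 3.6 = 39.7222 m/s
Braking distance = 39.7222^2 / (2*0.55) = 1434.4136 m
Sighting distance = 39.7222 * 6 = 238.3333 m
S = 1434.4136 + 238.3333 = 1672.7 m

1672.7


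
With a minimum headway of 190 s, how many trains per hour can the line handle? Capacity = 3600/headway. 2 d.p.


Capacity = 3600 / headway
Capacity = 3600 / 190
Capacity = 18.95 trains/hour

18.95


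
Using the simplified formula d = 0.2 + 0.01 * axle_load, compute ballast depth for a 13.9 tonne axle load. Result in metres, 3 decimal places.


d = 0.2 + 0.01 * 13.9
d = 0.2 + 0.139
d = 0.339 m

0.339


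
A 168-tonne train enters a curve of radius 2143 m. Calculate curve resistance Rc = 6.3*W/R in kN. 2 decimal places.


Rc = 6.3 * W / R
Rc = 6.3 * 168 / 2143
Rc = 1058.4 / 2143
Rc = 0.49 kN

0.49


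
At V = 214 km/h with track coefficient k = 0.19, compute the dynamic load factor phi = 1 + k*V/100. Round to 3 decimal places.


phi = 1 + k * V / 100
phi = 1 + 0.19 * 214 / 100
phi = 1 + 0.4066
phi = 1.407

1.407


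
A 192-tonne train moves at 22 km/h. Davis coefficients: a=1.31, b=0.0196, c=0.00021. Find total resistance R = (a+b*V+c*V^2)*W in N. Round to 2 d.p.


b*V = 0.0196 * 22 = 0.4312
c*V^2 = 0.00021 * 484 = 0.10164
R_per_t = 1.31 + 0.4312 + 0.10164 = 1.84284 N/t
R_total = 1.84284 * 192 = 353.83 N

353.83


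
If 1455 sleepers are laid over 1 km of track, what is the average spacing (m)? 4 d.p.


Spacing = 1000 m / number of sleepers
Spacing = 1000 / 1455
Spacing = 0.6873 m

0.6873


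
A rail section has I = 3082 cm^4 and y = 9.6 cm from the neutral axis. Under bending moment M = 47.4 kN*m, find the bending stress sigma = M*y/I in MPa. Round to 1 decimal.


Convert units:
M = 47.4 kN*m = 47400000 N*mm
y = 9.6 cm = 96 mm
I = 3082 cm^4 = 30820000 mm^4
sigma = 47400000 * 96 / 30820000
sigma = 147.6 MPa

147.6


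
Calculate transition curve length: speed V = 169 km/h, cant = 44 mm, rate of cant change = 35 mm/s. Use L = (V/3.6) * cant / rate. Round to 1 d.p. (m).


Convert speed: V = 169 / 3.6 = 46.9444 m/s
L = 46.9444 * 44 / 35
L = 2065.5556 / 35
L = 59.0 m

59.0


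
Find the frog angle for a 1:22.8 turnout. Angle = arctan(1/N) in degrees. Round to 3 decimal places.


1/N = 1/22.8 = 0.04386
angle = arctan(0.04386) = 0.043832 rad
angle = 0.043832 * 180/pi = 2.511 degrees

2.511


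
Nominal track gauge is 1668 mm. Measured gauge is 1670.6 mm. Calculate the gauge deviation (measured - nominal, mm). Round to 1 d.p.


Deviation = measured - nominal
Deviation = 1670.6 - 1668
Deviation = 2.6 mm

2.6


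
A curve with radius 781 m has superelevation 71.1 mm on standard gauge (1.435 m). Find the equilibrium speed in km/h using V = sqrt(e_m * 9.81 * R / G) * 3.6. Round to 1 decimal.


Convert cant: e = 71.1 mm = 0.0711 m
V_ms = sqrt(0.0711 * 9.81 * 781 / 1.435)
V_ms = sqrt(379.610084) = 19.4836 m/s
V = 19.4836 * 3.6 = 70.1 km/h

70.1


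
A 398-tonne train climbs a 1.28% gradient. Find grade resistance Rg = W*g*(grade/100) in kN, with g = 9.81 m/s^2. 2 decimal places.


Rg = W * 9.81 * grade / 100
Rg = 398 * 9.81 * 1.28 / 100
Rg = 3904.38 * 0.0128
Rg = 49.98 kN

49.98


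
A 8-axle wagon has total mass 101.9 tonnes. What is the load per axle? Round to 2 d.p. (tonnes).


Load per axle = total weight / number of axles
Load = 101.9 / 8
Load = 12.74 tonnes

12.74


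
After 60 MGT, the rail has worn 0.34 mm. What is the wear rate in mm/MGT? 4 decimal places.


Wear rate = total wear / cumulative tonnage
Rate = 0.34 / 60
Rate = 0.0057 mm/MGT

0.0057


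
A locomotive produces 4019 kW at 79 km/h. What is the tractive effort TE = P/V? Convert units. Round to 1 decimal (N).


Convert: P = 4019 kW = 4019000 W
V = 79 / 3.6 = 21.9444 m/s
TE = 4019000 / 21.9444
TE = 183144.3 N

183144.3


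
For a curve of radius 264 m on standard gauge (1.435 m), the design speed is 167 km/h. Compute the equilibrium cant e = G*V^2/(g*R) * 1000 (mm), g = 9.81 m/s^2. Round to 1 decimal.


Convert speed: V = 167 / 3.6 = 46.3889 m/s
Apply formula: e = 1.435 * 46.3889^2 / (9.81 * 264)
e = 1.435 * 2151.929 / 2589.84
e = 1.192359 m = 1192.4 mm

1192.4


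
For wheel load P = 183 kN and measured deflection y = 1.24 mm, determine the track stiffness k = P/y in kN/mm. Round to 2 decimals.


Track stiffness k = P / y
k = 183 / 1.24
k = 147.58 kN/mm

147.58


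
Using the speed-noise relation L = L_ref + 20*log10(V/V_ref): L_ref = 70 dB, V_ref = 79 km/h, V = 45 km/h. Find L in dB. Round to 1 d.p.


V/V_ref = 45 / 79 = 0.56962
log10(0.56962) = -0.244415
20 * -0.244415 = -4.8883
L = 70 + -4.8883 = 65.1 dB

65.1


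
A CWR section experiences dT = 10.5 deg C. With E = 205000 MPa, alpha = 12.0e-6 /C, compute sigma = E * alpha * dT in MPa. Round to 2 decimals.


sigma = E * alpha * dT
sigma = 205000 * 12.0e-6 * 10.5
sigma = 2.46 * 10.5
sigma = 25.83 MPa

25.83


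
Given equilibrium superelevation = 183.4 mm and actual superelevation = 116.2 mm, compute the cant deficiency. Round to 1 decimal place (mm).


Cant deficiency = equilibrium cant - actual cant
CD = 183.4 - 116.2
CD = 67.2 mm

67.2


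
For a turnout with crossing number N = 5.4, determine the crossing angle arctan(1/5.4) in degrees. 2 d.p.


1/N = 1/5.4 = 0.185185
angle = arctan(0.185185) = 0.183111 rad
angle = 0.183111 * 180/pi = 10.49 degrees

10.49


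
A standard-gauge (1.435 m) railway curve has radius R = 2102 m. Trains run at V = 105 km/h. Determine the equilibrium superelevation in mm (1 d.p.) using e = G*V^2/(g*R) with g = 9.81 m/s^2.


Convert speed: V = 105 / 3.6 = 29.1667 m/s
Apply formula: e = 1.435 * 29.1667^2 / (9.81 * 2102)
e = 1.435 * 850.6944 / 20620.62
e = 0.0592 m = 59.2 mm

59.2


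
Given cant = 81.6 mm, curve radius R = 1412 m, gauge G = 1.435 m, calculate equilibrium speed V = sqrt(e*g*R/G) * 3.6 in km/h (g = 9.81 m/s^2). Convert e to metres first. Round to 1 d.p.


Convert cant: e = 81.6 mm = 0.0816 m
V_ms = sqrt(0.0816 * 9.81 * 1412 / 1.435)
V_ms = sqrt(787.665751) = 28.0654 m/s
V = 28.0654 * 3.6 = 101.0 km/h

101.0


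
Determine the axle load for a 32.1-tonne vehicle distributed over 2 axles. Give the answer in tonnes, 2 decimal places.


Load per axle = total weight / number of axles
Load = 32.1 / 2
Load = 16.05 tonnes

16.05


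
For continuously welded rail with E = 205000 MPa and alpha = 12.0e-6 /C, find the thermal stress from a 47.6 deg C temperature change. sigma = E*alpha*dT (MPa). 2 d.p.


sigma = E * alpha * dT
sigma = 205000 * 12.0e-6 * 47.6
sigma = 2.46 * 47.6
sigma = 117.10 MPa

117.10


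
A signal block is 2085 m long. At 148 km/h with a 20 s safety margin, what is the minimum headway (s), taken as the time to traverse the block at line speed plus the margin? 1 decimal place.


V = 148 / 3.6 = 41.1111 m/s
Block traversal time = 2085 / 41.1111 = 50.7162 s
Headway = 50.7162 + 20
Headway = 70.7 s

70.7


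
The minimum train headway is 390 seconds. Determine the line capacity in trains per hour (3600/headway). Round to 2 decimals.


Capacity = 3600 / headway
Capacity = 3600 / 390
Capacity = 9.23 trains/hour

9.23


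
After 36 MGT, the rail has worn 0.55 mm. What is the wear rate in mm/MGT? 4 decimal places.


Wear rate = total wear / cumulative tonnage
Rate = 0.55 / 36
Rate = 0.0153 mm/MGT

0.0153


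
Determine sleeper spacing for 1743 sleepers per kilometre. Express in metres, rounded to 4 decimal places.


Spacing = 1000 m / number of sleepers
Spacing = 1000 / 1743
Spacing = 0.5737 m

0.5737


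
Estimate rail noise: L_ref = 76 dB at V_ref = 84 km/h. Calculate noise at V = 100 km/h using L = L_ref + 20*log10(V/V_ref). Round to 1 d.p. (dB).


V/V_ref = 100 / 84 = 1.190476
log10(1.190476) = 0.075721
20 * 0.075721 = 1.5144
L = 76 + 1.5144 = 77.5 dB

77.5


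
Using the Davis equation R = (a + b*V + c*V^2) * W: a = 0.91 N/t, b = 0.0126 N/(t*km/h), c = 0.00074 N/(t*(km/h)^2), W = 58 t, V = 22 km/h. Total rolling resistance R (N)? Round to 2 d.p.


b*V = 0.0126 * 22 = 0.2772
c*V^2 = 0.00074 * 484 = 0.35816
R_per_t = 0.91 + 0.2772 + 0.35816 = 1.54536 N/t
R_total = 1.54536 * 58 = 89.63 N

89.63


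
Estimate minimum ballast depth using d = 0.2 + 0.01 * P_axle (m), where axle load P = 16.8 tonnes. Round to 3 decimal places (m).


d = 0.2 + 0.01 * 16.8
d = 0.2 + 0.168
d = 0.368 m

0.368


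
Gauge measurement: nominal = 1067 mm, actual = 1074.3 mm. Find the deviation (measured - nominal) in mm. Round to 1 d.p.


Deviation = measured - nominal
Deviation = 1074.3 - 1067
Deviation = 7.3 mm

7.3


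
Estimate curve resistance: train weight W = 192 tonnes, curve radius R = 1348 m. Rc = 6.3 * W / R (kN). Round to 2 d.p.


Rc = 6.3 * W / R
Rc = 6.3 * 192 / 1348
Rc = 1209.6 / 1348
Rc = 0.90 kN

0.90


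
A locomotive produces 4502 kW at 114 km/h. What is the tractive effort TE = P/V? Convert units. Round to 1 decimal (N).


Convert: P = 4502 kW = 4502000 W
V = 114 / 3.6 = 31.6667 m/s
TE = 4502000 / 31.6667
TE = 142168.4 N

142168.4


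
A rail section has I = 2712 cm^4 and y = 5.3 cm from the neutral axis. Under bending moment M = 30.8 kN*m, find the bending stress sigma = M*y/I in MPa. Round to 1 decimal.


Convert units:
M = 30.8 kN*m = 30800000 N*mm
y = 5.3 cm = 53 mm
I = 2712 cm^4 = 27120000 mm^4
sigma = 30800000 * 53 / 27120000
sigma = 60.2 MPa

60.2


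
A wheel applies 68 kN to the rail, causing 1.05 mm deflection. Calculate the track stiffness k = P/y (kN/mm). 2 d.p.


Track stiffness k = P / y
k = 68 / 1.05
k = 64.76 kN/mm

64.76


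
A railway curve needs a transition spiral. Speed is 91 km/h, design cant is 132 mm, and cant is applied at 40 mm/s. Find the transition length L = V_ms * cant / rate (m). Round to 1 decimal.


Convert speed: V = 91 / 3.6 = 25.2778 m/s
L = 25.2778 * 132 / 40
L = 3336.6667 / 40
L = 83.4 m

83.4


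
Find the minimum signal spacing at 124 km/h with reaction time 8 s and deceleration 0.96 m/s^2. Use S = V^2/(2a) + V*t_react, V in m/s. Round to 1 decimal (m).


V = 124 / 3.6 = 34.4444 m/s
Braking distance = 34.4444^2 / (2*0.96) = 617.927 m
Sighting distance = 34.4444 * 8 = 275.5556 m
S = 617.927 + 275.5556 = 893.5 m

893.5


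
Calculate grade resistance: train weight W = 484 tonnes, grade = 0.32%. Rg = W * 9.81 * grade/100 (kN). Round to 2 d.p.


Rg = W * 9.81 * grade / 100
Rg = 484 * 9.81 * 0.32 / 100
Rg = 4748.04 * 0.0032
Rg = 15.19 kN

15.19


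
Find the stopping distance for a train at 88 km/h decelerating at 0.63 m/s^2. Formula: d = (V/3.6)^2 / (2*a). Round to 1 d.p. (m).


Convert speed: V = 88 / 3.6 = 24.4444 m/s
V^2 = 597.5309
d = 597.5309 / (2 * 0.63)
d = 597.5309 / 1.26
d = 474.2 m

474.2


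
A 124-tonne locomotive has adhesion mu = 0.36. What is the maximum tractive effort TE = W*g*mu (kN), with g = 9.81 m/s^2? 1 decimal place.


TE_max = W * g * mu
TE_max = 124 * 9.81 * 0.36
TE_max = 1216.44 * 0.36
TE_max = 437.9 kN

437.9


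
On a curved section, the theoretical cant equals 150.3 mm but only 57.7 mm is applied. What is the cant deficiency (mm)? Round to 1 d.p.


Cant deficiency = equilibrium cant - actual cant
CD = 150.3 - 57.7
CD = 92.6 mm

92.6


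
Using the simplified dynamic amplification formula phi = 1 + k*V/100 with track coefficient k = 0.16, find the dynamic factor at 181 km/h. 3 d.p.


phi = 1 + k * V / 100
phi = 1 + 0.16 * 181 / 100
phi = 1 + 0.2896
phi = 1.290

1.290


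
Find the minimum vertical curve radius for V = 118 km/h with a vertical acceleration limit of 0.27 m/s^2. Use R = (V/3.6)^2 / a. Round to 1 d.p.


Convert speed: V = 118 / 3.6 = 32.7778 m/s
V^2 = 1074.3827 m^2/s^2
R_v = 1074.3827 / 0.27
R_v = 3979.2 m

3979.2


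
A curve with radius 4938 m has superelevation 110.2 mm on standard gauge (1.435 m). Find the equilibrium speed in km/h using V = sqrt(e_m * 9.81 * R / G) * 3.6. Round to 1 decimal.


Convert cant: e = 110.2 mm = 0.1102 m
V_ms = sqrt(0.1102 * 9.81 * 4938 / 1.435)
V_ms = sqrt(3720.058645) = 60.9923 m/s
V = 60.9923 * 3.6 = 219.6 km/h

219.6


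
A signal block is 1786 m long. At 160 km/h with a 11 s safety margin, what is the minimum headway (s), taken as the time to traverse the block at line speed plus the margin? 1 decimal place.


V = 160 / 3.6 = 44.4444 m/s
Block traversal time = 1786 / 44.4444 = 40.185 s
Headway = 40.185 + 11
Headway = 51.2 s

51.2


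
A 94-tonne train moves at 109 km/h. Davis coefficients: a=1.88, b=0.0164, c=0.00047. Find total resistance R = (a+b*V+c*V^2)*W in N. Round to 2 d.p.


b*V = 0.0164 * 109 = 1.7876
c*V^2 = 0.00047 * 11881 = 5.58407
R_per_t = 1.88 + 1.7876 + 5.58407 = 9.25167 N/t
R_total = 9.25167 * 94 = 869.66 N

869.66


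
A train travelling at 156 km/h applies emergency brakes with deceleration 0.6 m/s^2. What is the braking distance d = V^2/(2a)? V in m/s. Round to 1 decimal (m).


Convert speed: V = 156 / 3.6 = 43.3333 m/s
V^2 = 1877.7778
d = 1877.7778 / (2 * 0.6)
d = 1877.7778 / 1.2
d = 1564.8 m

1564.8


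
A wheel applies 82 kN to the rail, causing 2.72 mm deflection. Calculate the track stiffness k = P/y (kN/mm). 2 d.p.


Track stiffness k = P / y
k = 82 / 2.72
k = 30.15 kN/mm

30.15


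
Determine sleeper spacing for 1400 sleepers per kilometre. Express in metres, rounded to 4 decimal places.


Spacing = 1000 m / number of sleepers
Spacing = 1000 / 1400
Spacing = 0.7143 m

0.7143


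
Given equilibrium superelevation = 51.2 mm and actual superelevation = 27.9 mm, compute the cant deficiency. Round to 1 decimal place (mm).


Cant deficiency = equilibrium cant - actual cant
CD = 51.2 - 27.9
CD = 23.3 mm

23.3


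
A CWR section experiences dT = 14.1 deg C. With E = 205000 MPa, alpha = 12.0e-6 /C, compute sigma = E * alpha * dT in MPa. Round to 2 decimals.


sigma = E * alpha * dT
sigma = 205000 * 12.0e-6 * 14.1
sigma = 2.46 * 14.1
sigma = 34.69 MPa

34.69


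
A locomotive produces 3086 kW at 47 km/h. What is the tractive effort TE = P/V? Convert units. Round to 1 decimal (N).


Convert: P = 3086 kW = 3086000 W
V = 47 / 3.6 = 13.0556 m/s
TE = 3086000 / 13.0556
TE = 236374.5 N

236374.5


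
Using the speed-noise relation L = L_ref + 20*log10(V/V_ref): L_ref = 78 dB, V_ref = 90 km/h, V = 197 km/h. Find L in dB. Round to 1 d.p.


V/V_ref = 197 / 90 = 2.188889
log10(2.188889) = 0.340224
20 * 0.340224 = 6.8045
L = 78 + 6.8045 = 84.8 dB

84.8


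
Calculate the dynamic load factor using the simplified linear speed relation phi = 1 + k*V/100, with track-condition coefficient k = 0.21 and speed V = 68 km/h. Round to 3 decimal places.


phi = 1 + k * V / 100
phi = 1 + 0.21 * 68 / 100
phi = 1 + 0.1428
phi = 1.143

1.143


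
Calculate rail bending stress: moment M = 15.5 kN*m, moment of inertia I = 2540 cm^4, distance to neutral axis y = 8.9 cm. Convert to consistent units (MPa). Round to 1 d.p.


Convert units:
M = 15.5 kN*m = 15500000 N*mm
y = 8.9 cm = 89 mm
I = 2540 cm^4 = 25400000 mm^4
sigma = 15500000 * 89 / 25400000
sigma = 54.3 MPa

54.3


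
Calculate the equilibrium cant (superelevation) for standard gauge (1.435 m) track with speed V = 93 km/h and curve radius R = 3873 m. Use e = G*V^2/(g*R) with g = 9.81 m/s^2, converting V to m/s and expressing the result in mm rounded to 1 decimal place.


Convert speed: V = 93 / 3.6 = 25.8333 m/s
Apply formula: e = 1.435 * 25.8333^2 / (9.81 * 3873)
e = 1.435 * 667.3611 / 37994.13
e = 0.025206 m = 25.2 mm

25.2
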